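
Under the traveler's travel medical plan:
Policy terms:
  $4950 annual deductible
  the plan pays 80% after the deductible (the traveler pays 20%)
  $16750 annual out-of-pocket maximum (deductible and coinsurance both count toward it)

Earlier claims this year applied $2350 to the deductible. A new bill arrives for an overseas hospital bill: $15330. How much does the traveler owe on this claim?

$5146

Deductible still to meet: $4950 − $2350 = $2600.
The remaining $12730 (= $15330 − $2600) moves to coinsurance.
Traveler's 20% share of $12730 is $2546.
That puts the traveler's cost at $2600 + $2546 = $5146 before any cap.
Year-to-date out-of-pocket becomes $2350 + $5146 = $7496, still under the $16750 maximum, so no cap applies.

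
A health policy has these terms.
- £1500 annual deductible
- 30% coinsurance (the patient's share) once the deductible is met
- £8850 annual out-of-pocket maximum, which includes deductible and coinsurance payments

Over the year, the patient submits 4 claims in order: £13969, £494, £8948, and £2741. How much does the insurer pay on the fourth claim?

£1964.30

#1 (£13969): £1500 finishes the deductible; £12469 goes to coinsurance; patient's 30% is £3740.70. Patient pays £5240.70; OOP now £5240.70. Plan pays £13969 − £5240.70 = £8728.30.
#2 (£494): deductible already satisfied, so patient's share is 30% × £494 = £148.20. Patient owes £148.20 (running OOP £5388.90). Plan pays £494 − £148.20 = £345.80.
#3 (£8948): deductible already satisfied, so patient's share is 30% × £8948 = £2684.40. Patient owes £2684.40 (running OOP £8073.30). Insurer: £8948 − £2684.40 = £6263.60.
#4 (£2741): 30% coinsurance on £2741 = £822.30. OOP would hit £8895.60 > £8850, so the cap limits the patient to £8850 − £8073.30 = £776.70. Plan pays £2741 − £776.70 = £1964.30.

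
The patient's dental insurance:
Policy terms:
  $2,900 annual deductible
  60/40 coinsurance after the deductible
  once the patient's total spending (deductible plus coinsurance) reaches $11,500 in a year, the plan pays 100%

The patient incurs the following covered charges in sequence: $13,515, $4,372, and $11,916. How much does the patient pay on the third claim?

$2,605.20

Claim 1 ($13,515): deductible takes $2,900, $10,615 remains; patient's 40% is $4,246. Patient pays $7,146; OOP now $7,146.
Claim 2 ($4,372): 40% coinsurance on $4,372 = $1,748.80. Patient owes $1,748.80 (running OOP $8,894.80).
Claim 3 ($11,916): deductible already satisfied, so patient's share is 40% × $11,916 = $4,766.40. Adding that to $8,894.80 gives $13,661.20, past the $11,500 cap; patient pays only $11,500 − $8,894.80 = $2,605.20.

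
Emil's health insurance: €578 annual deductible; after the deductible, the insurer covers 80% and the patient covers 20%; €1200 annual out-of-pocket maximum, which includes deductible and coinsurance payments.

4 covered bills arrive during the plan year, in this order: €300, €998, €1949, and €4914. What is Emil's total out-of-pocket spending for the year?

Claim 1 (€300): all of it applies to the deductible. Cost to patient: €300. OOP to date €300.
Claim 2 (€998): €278 finishes the deductible; €720 goes to coinsurance; 20% of €720 = €144. Patient pays €422; OOP now €722.
Claim 3 (€1949): deductible met; 20% of €1949 = €389.80. Cost to patient: €389.80. OOP to date €1111.80.
Claim 4 (€4914): deductible met; 20% of €4914 = €982.80. Adding that to €1111.80 gives €2094.60, past the €1200 cap; patient pays only €1200 − €1111.80 = €88.20.
Summing the patient's payments: €300 + €422 + €389.80 + €88.20 = €1200.

€1200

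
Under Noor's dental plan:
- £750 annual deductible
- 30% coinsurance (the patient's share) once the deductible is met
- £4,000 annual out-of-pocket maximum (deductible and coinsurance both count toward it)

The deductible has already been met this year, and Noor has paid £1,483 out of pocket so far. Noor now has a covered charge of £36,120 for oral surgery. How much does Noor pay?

With the deductible met, the entire £36,120 is subject to coinsurance.
Coinsurance: £36,120 × 30% = £10,836.
That would bring total out-of-pocket to £12,319, past the £4,000 cap. The patient is capped at £4,000 − £1,483 = £2,517 on this claim.

£2,517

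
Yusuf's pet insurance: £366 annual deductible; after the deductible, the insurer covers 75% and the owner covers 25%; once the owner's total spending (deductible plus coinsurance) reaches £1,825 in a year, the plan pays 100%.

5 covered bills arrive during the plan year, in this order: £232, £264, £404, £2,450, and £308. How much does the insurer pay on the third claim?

£303

#1 (£232): fully absorbed by the deductible. Owner pays £232; OOP now £232. Plan pays £232 − £232 = £0.
#2 (£264): deductible takes £134, £130 remains; 25% of £130 = £32.50. Cost to owner: £166.50. OOP to date £398.50. Insurer: £264 − £166.50 = £97.50.
#3 (£404): 25% coinsurance on £404 = £101. Cost to owner: £101. OOP to date £499.50. Plan pays £404 − £101 = £303.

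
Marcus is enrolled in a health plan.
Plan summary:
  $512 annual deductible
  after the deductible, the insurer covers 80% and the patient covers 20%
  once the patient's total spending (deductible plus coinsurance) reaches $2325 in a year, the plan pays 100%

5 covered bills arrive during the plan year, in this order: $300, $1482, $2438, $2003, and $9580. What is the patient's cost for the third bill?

$487.60

Bill 1, $300: fully absorbed by the deductible. Patient owes $300 (running OOP $300).
Bill 2, $1482: deductible takes $212, $1270 remains; coinsurance $1270 × 20% = $254. Cost to patient: $466. OOP to date $766.
Bill 3, $2438: deductible already satisfied, so patient's share is 20% × $2438 = $487.60. Cost to patient: $487.60. OOP to date $1253.60.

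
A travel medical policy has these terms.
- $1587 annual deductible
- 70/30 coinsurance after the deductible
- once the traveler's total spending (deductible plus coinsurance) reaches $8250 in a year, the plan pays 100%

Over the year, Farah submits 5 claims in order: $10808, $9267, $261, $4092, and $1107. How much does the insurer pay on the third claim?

#1 ($10808): $1587 finishes the deductible; $9221 goes to coinsurance; coinsurance $9221 × 30% = $2766.30. Cost to traveler: $4353.30. OOP to date $4353.30. Insurer: $10808 − $4353.30 = $6454.70.
#2 ($9267): 30% coinsurance on $9267 = $2780.10. Traveler pays $2780.10; OOP now $7133.40. Insurer: $9267 − $2780.10 = $6486.90.
#3 ($261): deductible already satisfied, so traveler's share is 30% × $261 = $78.30. Traveler pays $78.30; OOP now $7211.70. Insurer: $261 − $78.30 = $182.70.

$182.70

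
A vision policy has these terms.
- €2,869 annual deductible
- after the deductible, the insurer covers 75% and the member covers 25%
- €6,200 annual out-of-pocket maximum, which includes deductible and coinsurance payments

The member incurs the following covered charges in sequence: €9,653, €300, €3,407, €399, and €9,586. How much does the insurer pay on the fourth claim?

€299.25

Bill 1, €9,653: €2,869 to deductible, leaving €6,784; coinsurance €6,784 × 25% = €1,696. Cost to member: €4,565. OOP to date €4,565. Plan pays €9,653 − €4,565 = €5,088.
Bill 2, €300: 25% coinsurance on €300 = €75. Member owes €75 (running OOP €4,640). Insurer: €300 − €75 = €225.
Bill 3, €3,407: deductible already satisfied, so member's share is 25% × €3,407 = €851.75. Member pays €851.75; OOP now €5,491.75. Insurer: €3,407 − €851.75 = €2,555.25.
Bill 4, €399: 25% coinsurance on €399 = €99.75. Member pays €99.75; OOP now €5,591.50. Plan pays €399 − €99.75 = €299.25.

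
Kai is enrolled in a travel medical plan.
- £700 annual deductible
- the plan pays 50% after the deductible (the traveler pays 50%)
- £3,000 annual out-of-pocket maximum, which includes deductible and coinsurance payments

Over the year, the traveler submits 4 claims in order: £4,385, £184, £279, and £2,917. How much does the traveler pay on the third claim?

Claim 1 (£4,385): deductible takes £700, £3,685 remains; coinsurance £3,685 × 50% = £1,842.50. Cost to traveler: £2,542.50. OOP to date £2,542.50.
Claim 2 (£184): 50% coinsurance on £184 = £92. Traveler owes £92 (running OOP £2,634.50).
Claim 3 (£279): 50% coinsurance on £279 = £139.50. Cost to traveler: £139.50. OOP to date £2,774.

£139.50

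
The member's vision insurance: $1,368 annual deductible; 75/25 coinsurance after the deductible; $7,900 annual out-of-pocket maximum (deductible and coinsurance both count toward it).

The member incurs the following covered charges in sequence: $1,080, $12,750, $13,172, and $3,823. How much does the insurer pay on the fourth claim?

$3,699.50

Claim 1 ($1,080): all of it applies to the deductible. Member pays $1,080; OOP now $1,080. Insurer: $1,080 − $1,080 = $0.
Claim 2 ($12,750): deductible takes $288, $12,462 remains; coinsurance $12,462 × 25% = $3,115.50. Member owes $3,403.50 (running OOP $4,483.50). Insurer: $12,750 − $3,403.50 = $9,346.50.
Claim 3 ($13,172): deductible met; 25% of $13,172 = $3,293. Member owes $3,293 (running OOP $7,776.50). Insurer: $13,172 − $3,293 = $9,879.
Claim 4 ($3,823): 25% coinsurance on $3,823 = $955.75. OOP would hit $8,732.25 > $7,900, so the cap limits the member to $7,900 − $7,776.50 = $123.50. Insurer: $3,823 − $123.50 = $3,699.50.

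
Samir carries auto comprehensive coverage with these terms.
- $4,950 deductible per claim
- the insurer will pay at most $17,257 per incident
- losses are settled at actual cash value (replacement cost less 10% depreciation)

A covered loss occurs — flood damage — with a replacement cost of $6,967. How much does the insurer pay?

Depreciate 10%: the covered value is $6,967 × 0.9 = $6,270.30.
Less the $4,950 deductible: $6,270.30 − $4,950 = $1,320.30.
$1,320.30 ≤ $17,257, so the limit doesn't bind; insurer pays $1,320.30.

$1,320.30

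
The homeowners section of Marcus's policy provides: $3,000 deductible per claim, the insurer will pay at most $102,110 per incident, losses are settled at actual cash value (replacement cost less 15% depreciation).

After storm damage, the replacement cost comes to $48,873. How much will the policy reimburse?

At 15% depreciation, ACV = $48,873 − $7,330.95 = $41,542.05.
Subtract the deductible: $41,542.05 − $3,000 = $38,542.05.
$38,542.05 ≤ $102,110, so the limit doesn't bind; insurer pays $38,542.05.

$38,542.05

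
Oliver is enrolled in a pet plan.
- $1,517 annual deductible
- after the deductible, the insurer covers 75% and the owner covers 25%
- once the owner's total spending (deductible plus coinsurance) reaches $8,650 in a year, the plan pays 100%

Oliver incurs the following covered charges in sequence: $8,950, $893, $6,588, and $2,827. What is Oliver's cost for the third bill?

Claim 1 — $8,950: $1,517 finishes the deductible; $7,433 goes to coinsurance; owner's 25% is $1,858.25. Cost to owner: $3,375.25. OOP to date $3,375.25.
Claim 2 — $893: deductible already satisfied, so owner's share is 25% × $893 = $223.25. Cost to owner: $223.25. OOP to date $3,598.50.
Claim 3 — $6,588: 25% coinsurance on $6,588 = $1,647. Owner owes $1,647 (running OOP $5,245.50).

$1,647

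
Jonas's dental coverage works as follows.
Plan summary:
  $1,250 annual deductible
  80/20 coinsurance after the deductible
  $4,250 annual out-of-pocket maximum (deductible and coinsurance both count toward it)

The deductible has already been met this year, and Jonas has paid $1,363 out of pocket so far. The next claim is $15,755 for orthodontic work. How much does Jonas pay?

With the deductible met, the entire $15,755 is subject to coinsurance.
Coinsurance: $15,755 × 20% = $3,151.
Adding $3,151 to the $1,363 already spent would give $4,514, which exceeds the $4,250 cap; the patient pays just $4,250 − $1,363 = $2,887.

$2,887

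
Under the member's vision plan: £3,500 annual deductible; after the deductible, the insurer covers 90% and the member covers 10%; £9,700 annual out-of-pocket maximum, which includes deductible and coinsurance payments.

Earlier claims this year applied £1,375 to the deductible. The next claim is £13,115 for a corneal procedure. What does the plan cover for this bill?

Deductible still to meet: £3,500 − £1,375 = £2,125.
After the £2,125 deductible portion, £13,115 − £2,125 = £10,990 is subject to coinsurance.
Member's 10% share of £10,990 is £1,099.
So the member owes £2,125 + £1,099 = £3,224 before any cap.
Cumulative spending £1,375 + £3,224 = £4,599 stays under the £9,700 maximum.
The insurer covers the remainder: £13,115 − £3,224 = £9,891.

£9,891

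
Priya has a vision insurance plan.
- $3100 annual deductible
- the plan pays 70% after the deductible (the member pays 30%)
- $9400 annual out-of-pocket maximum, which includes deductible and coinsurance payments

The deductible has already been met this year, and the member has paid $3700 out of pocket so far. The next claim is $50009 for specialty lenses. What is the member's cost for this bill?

The deductible is already satisfied, so the full bill goes to coinsurance.
Member's 30% share of $50009 is $15002.70.
That would bring total out-of-pocket to $18702.70, past the $9400 cap. The member is capped at $9400 − $3700 = $5700 on this claim.

$5700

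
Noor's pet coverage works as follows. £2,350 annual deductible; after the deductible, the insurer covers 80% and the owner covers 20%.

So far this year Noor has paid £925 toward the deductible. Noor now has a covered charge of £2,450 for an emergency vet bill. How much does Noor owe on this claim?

£1,630

Deductible still to meet: £2,350 − £925 = £1,425.
That leaves £2,450 − £1,425 = £1,025 for coinsurance.
Coinsurance: £1,025 × 20% = £205.
That puts the owner's cost at £1,425 + £205 = £1,630.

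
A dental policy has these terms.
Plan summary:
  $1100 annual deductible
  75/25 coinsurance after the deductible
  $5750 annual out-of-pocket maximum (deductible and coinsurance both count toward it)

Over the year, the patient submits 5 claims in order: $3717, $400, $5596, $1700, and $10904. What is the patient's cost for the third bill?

$1399

Claim 1 — $3717: $1100 finishes the deductible; $2617 goes to coinsurance; patient's 25% is $654.25. Cost to patient: $1754.25. OOP to date $1754.25.
Claim 2 — $400: deductible already satisfied, so patient's share is 25% × $400 = $100. Cost to patient: $100. OOP to date $1854.25.
Claim 3 — $5596: deductible met; 25% of $5596 = $1399. Patient pays $1399; OOP now $3253.25.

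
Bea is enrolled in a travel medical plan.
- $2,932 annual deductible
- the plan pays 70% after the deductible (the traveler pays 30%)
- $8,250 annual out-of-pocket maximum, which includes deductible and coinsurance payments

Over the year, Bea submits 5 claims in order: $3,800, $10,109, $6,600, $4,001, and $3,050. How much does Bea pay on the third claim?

Claim 1 ($3,800): $2,932 finishes the deductible; $868 goes to coinsurance; traveler's 30% is $260.40. Traveler pays $3,192.40; OOP now $3,192.40.
Claim 2 ($10,109): deductible met; 30% of $10,109 = $3,032.70. Cost to traveler: $3,032.70. OOP to date $6,225.10.
Claim 3 ($6,600): deductible met; 30% of $6,600 = $1,980. Traveler owes $1,980 (running OOP $8,205.10).

$1,980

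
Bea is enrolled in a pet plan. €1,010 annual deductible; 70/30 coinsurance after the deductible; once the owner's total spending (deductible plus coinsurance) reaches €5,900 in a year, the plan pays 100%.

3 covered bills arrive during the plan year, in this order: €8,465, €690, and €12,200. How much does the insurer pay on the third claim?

€9,753.50

Claim 1 — €8,465: €1,010 finishes the deductible; €7,455 goes to coinsurance; 30% of €7,455 = €2,236.50. Owner pays €3,246.50; OOP now €3,246.50. Insurer: €8,465 − €3,246.50 = €5,218.50.
Claim 2 — €690: 30% coinsurance on €690 = €207. Cost to owner: €207. OOP to date €3,453.50. Insurer: €690 − €207 = €483.
Claim 3 — €12,200: deductible already satisfied, so owner's share is 30% × €12,200 = €3,660. Adding that to €3,453.50 gives €7,113.50, past the €5,900 cap; owner pays only €5,900 − €3,453.50 = €2,446.50. Insurer: €12,200 − €2,446.50 = €9,753.50.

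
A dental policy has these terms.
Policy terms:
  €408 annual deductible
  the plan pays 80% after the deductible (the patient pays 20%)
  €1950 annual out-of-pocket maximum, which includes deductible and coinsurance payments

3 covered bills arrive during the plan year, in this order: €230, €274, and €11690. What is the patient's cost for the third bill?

Claim 1 (€230): fully absorbed by the deductible. Patient pays €230; OOP now €230.
Claim 2 (€274): €178 to deductible, leaving €96; coinsurance €96 × 20% = €19.20. Cost to patient: €197.20. OOP to date €427.20.
Claim 3 (€11690): deductible met; 20% of €11690 = €2338. That would push OOP to €2765.20, over the €1950 cap, so patient pays €1950 − €427.20 = €1522.80.

€1522.80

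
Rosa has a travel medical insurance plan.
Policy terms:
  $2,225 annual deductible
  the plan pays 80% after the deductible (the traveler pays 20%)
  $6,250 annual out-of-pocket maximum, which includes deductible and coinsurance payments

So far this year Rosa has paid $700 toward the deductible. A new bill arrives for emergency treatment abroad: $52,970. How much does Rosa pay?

$700 of the $2,225 deductible is already met, leaving $1,525.
After the $1,525 deductible portion, $52,970 − $1,525 = $51,445 is subject to coinsurance.
20% of $51,445 = $10,289 falls to the traveler.
So the traveler owes $1,525 + $10,289 = $11,814 before any cap.
Year-to-date out-of-pocket would reach $700 + $11,814 = $12,514, above the $6,250 maximum, so the traveler pays only $6,250 − $700 = $5,550.

$5,550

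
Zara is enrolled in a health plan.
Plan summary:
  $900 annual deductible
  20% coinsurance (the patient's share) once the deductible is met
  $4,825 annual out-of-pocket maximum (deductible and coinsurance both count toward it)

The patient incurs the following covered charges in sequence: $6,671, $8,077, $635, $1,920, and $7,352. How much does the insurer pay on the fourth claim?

#1 ($6,671): deductible takes $900, $5,771 remains; 20% of $5,771 = $1,154.20. Patient owes $2,054.20 (running OOP $2,054.20). Insurer: $6,671 − $2,054.20 = $4,616.80.
#2 ($8,077): 20% coinsurance on $8,077 = $1,615.40. Patient pays $1,615.40; OOP now $3,669.60. Insurer: $8,077 − $1,615.40 = $6,461.60.
#3 ($635): deductible already satisfied, so patient's share is 20% × $635 = $127. Patient owes $127 (running OOP $3,796.60). Insurer: $635 − $127 = $508.
#4 ($1,920): deductible met; 20% of $1,920 = $384. Cost to patient: $384. OOP to date $4,180.60. Insurer: $1,920 − $384 = $1,536.

$1,536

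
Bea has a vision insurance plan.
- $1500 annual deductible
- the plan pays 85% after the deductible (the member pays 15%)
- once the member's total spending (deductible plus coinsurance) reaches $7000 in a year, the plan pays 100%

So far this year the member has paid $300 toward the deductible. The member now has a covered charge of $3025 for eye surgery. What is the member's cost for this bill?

Remaining deductible: $1500 − $300 = $1200.
The remaining $1825 (= $3025 − $1200) moves to coinsurance.
15% of $1825 = $273.75 falls to the member.
Member responsibility before any cap: $1200 + $273.75 = $1473.75.
Total out-of-pocket so far would be $300 + $1473.75 = $1773.75, below the $7000 cap — no reduction.

$1473.75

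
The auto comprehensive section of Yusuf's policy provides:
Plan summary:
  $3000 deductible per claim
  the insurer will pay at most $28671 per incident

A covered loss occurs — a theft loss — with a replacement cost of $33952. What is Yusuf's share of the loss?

$5281

Subtract the deductible: $33952 − $3000 = $30952.
Since $30952 > $28671, the payout is capped at $28671.
Policyholder's share is the uncovered remainder: $33952 − $28671 = $5281.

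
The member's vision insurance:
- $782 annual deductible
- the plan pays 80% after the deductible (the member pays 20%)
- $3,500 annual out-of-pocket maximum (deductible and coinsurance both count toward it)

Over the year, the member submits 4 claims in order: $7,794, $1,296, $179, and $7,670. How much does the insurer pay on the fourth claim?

#1 ($7,794): deductible takes $782, $7,012 remains; 20% of $7,012 = $1,402.40. Member owes $2,184.40 (running OOP $2,184.40). Insurer: $7,794 − $2,184.40 = $5,609.60.
#2 ($1,296): deductible already satisfied, so member's share is 20% × $1,296 = $259.20. Cost to member: $259.20. OOP to date $2,443.60. Plan pays $1,296 − $259.20 = $1,036.80.
#3 ($179): 20% coinsurance on $179 = $35.80. Member owes $35.80 (running OOP $2,479.40). Insurer: $179 − $35.80 = $143.20.
#4 ($7,670): deductible met; 20% of $7,670 = $1,534. That would push OOP to $4,013.40, over the $3,500 cap, so member pays $3,500 − $2,479.40 = $1,020.60. Insurer: $7,670 − $1,020.60 = $6,649.40.

$6,649.40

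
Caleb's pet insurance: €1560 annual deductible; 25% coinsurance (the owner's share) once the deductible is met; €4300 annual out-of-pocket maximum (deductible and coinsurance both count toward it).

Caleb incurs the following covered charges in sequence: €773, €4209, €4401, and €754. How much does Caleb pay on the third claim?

Claim 1 — €773: fully absorbed by the deductible. Cost to owner: €773. OOP to date €773.
Claim 2 — €4209: deductible takes €787, €3422 remains; 25% of €3422 = €855.50. Cost to owner: €1642.50. OOP to date €2415.50.
Claim 3 — €4401: deductible already satisfied, so owner's share is 25% × €4401 = €1100.25. Cost to owner: €1100.25. OOP to date €3515.75.

€1100.25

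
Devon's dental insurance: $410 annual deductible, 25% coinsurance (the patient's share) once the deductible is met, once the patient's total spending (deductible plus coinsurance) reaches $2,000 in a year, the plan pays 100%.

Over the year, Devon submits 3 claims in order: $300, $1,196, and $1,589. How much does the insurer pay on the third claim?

$1,191.75

#1 ($300): entire amount goes to the deductible. Patient pays $300; OOP now $300. Plan pays $300 − $300 = $0.
#2 ($1,196): deductible takes $110, $1,086 remains; 25% of $1,086 = $271.50. Patient owes $381.50 (running OOP $681.50). Plan pays $1,196 − $381.50 = $814.50.
#3 ($1,589): 25% coinsurance on $1,589 = $397.25. Patient pays $397.25; OOP now $1,078.75. Plan pays $1,589 − $397.25 = $1,191.75.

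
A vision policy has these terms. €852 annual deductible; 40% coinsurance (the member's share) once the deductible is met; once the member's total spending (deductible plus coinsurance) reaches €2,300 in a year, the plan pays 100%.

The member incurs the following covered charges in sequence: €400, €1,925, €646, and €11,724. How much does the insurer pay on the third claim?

€387.60

Bill 1, €400: fully absorbed by the deductible. Member owes €400 (running OOP €400). Plan pays €400 − €400 = €0.
Bill 2, €1,925: €452 finishes the deductible; €1,473 goes to coinsurance; member's 40% is €589.20. Cost to member: €1,041.20. OOP to date €1,441.20. Plan pays €1,925 − €1,041.20 = €883.80.
Bill 3, €646: deductible met; 40% of €646 = €258.40. Cost to member: €258.40. OOP to date €1,699.60. Plan pays €646 − €258.40 = €387.60.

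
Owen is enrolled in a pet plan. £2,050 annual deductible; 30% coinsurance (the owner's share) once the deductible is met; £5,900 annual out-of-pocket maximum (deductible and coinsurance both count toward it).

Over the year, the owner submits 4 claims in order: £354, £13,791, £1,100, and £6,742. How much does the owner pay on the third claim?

#1 (£354): entire amount goes to the deductible. Cost to owner: £354. OOP to date £354.
#2 (£13,791): deductible takes £1,696, £12,095 remains; coinsurance £12,095 × 30% = £3,628.50. Owner owes £5,324.50 (running OOP £5,678.50).
#3 (£1,100): 30% coinsurance on £1,100 = £330. OOP would hit £6,008.50 > £5,900, so the cap limits the owner to £5,900 − £5,678.50 = £221.50.

£221.50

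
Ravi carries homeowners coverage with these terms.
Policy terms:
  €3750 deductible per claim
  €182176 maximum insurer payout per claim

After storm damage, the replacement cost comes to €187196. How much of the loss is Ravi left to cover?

Less the €3750 deductible: €187196 − €3750 = €183446.
The €182176 per-incident cap binds; insurer pays €182176.
Homeowner's share is the uncovered remainder: €187196 − €182176 = €5020.

€5020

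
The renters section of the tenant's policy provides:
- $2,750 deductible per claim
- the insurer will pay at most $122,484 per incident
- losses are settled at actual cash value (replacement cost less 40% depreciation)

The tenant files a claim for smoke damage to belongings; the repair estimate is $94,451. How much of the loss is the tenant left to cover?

$40,530.40

At 40% depreciation, ACV = $94,451 − $37,780.40 = $56,670.60.
Subtract the deductible: $56,670.60 − $2,750 = $53,920.60.
$53,920.60 ≤ $122,484, so the limit doesn't bind; insurer pays $53,920.60.
Tenant's share is the uncovered remainder: $94,451 − $53,920.60 = $40,530.40.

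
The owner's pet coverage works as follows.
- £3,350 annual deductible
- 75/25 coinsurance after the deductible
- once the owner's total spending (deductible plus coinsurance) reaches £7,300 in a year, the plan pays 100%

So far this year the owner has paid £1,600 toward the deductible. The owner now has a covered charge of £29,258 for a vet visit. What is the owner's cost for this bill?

Deductible still to meet: £3,350 − £1,600 = £1,750.
The remaining £27,508 (= £29,258 − £1,750) moves to coinsurance.
25% of £27,508 = £6,877 falls to the owner.
So the owner owes £1,750 + £6,877 = £8,627 before any cap.
Adding £8,627 to the £1,600 already spent would give £10,227, which exceeds the £7,300 cap; the owner pays just £7,300 − £1,600 = £5,700.

£5,700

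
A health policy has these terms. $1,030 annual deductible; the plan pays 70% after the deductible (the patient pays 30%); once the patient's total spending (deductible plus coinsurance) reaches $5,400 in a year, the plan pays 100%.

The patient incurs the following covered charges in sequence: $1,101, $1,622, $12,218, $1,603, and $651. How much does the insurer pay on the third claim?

$8,552.60

Bill 1, $1,101: $1,030 finishes the deductible; $71 goes to coinsurance; coinsurance $71 × 30% = $21.30. Patient owes $1,051.30 (running OOP $1,051.30). Plan pays $1,101 − $1,051.30 = $49.70.
Bill 2, $1,622: 30% coinsurance on $1,622 = $486.60. Patient owes $486.60 (running OOP $1,537.90). Plan pays $1,622 − $486.60 = $1,135.40.
Bill 3, $12,218: deductible already satisfied, so patient's share is 30% × $12,218 = $3,665.40. Patient owes $3,665.40 (running OOP $5,203.30). Insurer: $12,218 − $3,665.40 = $8,552.60.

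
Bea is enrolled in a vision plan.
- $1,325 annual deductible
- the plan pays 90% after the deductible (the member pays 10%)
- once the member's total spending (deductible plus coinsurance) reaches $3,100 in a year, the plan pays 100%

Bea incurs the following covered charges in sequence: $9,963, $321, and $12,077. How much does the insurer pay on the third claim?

Claim 1 — $9,963: $1,325 finishes the deductible; $8,638 goes to coinsurance; member's 10% is $863.80. Member owes $2,188.80 (running OOP $2,188.80). Insurer: $9,963 − $2,188.80 = $7,774.20.
Claim 2 — $321: deductible met; 10% of $321 = $32.10. Member pays $32.10; OOP now $2,220.90. Insurer: $321 − $32.10 = $288.90.
Claim 3 — $12,077: 10% coinsurance on $12,077 = $1,207.70. OOP would hit $3,428.60 > $3,100, so the cap limits the member to $3,100 − $2,220.90 = $879.10. Insurer: $12,077 − $879.10 = $11,197.90.

$11,197.90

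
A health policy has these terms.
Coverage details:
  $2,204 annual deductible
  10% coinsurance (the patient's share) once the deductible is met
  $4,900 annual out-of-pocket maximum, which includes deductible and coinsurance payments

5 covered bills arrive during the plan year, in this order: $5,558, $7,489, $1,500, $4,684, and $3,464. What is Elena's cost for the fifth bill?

#1 ($5,558): deductible takes $2,204, $3,354 remains; coinsurance $3,354 × 10% = $335.40. Patient owes $2,539.40 (running OOP $2,539.40).
#2 ($7,489): 10% coinsurance on $7,489 = $748.90. Patient owes $748.90 (running OOP $3,288.30).
#3 ($1,500): 10% coinsurance on $1,500 = $150. Patient pays $150; OOP now $3,438.30.
#4 ($4,684): deductible met; 10% of $4,684 = $468.40. Patient pays $468.40; OOP now $3,906.70.
#5 ($3,464): 10% coinsurance on $3,464 = $346.40. Patient pays $346.40; OOP now $4,253.10.

$346.40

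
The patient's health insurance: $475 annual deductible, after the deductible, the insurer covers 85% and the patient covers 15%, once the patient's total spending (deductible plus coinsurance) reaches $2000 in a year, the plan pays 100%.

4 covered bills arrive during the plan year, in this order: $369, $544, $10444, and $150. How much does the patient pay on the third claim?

Claim 1 ($369): all of it applies to the deductible. Patient owes $369 (running OOP $369).
Claim 2 ($544): deductible takes $106, $438 remains; coinsurance $438 × 15% = $65.70. Cost to patient: $171.70. OOP to date $540.70.
Claim 3 ($10444): 15% coinsurance on $10444 = $1566.60. That would push OOP to $2107.30, over the $2000 cap, so patient pays $2000 − $540.70 = $1459.30.

$1459.30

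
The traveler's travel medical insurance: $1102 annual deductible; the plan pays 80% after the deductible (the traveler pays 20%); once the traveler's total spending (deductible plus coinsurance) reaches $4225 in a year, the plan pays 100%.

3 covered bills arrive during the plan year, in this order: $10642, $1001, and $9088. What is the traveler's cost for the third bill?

Bill 1, $10642: $1102 finishes the deductible; $9540 goes to coinsurance; coinsurance $9540 × 20% = $1908. Traveler pays $3010; OOP now $3010.
Bill 2, $1001: deductible met; 20% of $1001 = $200.20. Cost to traveler: $200.20. OOP to date $3210.20.
Bill 3, $9088: 20% coinsurance on $9088 = $1817.60. That would push OOP to $5027.80, over the $4225 cap, so traveler pays $4225 − $3210.20 = $1014.80.

$1014.80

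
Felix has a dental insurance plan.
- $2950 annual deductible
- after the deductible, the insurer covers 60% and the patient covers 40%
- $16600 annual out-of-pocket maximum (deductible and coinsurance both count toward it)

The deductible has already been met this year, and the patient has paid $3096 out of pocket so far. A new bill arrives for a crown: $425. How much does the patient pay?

$170

The deductible is already satisfied, so the full bill goes to coinsurance.
40% of $425 = $170 falls to the patient.
Year-to-date out-of-pocket becomes $3096 + $170 = $3266, still under the $16600 maximum, so no cap applies.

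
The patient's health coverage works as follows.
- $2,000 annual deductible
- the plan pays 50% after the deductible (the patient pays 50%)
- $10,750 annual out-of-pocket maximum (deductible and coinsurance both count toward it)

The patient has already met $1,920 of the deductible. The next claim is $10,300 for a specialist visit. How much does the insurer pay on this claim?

$1,920 of the $2,000 deductible is already met, leaving $80.
That leaves $10,300 − $80 = $10,220 for coinsurance.
50% of $10,220 = $5,110 falls to the patient.
That puts the patient's cost at $80 + $5,110 = $5,190 before any cap.
Total out-of-pocket so far would be $1,920 + $5,190 = $7,110, below the $10,750 cap — no reduction.
The insurer covers the remainder: $10,300 − $5,190 = $5,110.

$5,110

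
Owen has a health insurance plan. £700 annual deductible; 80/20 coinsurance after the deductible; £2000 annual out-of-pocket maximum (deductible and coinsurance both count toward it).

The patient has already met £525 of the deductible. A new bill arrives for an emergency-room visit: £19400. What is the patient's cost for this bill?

Deductible still to meet: £700 − £525 = £175.
That leaves £19400 − £175 = £19225 for coinsurance.
Coinsurance: £19225 × 20% = £3845.
So the patient owes £175 + £3845 = £4020 before any cap.
Adding £4020 to the £525 already spent would give £4545, which exceeds the £2000 cap; the patient pays just £2000 − £525 = £1475.

£1475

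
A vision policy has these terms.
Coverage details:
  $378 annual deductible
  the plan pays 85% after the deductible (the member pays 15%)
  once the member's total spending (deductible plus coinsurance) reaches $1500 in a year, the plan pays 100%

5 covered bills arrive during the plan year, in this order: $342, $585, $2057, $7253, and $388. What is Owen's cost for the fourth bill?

$731.10

#1 ($342): all of it applies to the deductible. Member owes $342 (running OOP $342).
#2 ($585): deductible takes $36, $549 remains; coinsurance $549 × 15% = $82.35. Member owes $118.35 (running OOP $460.35).
#3 ($2057): deductible already satisfied, so member's share is 15% × $2057 = $308.55. Member pays $308.55; OOP now $768.90.
#4 ($7253): deductible already satisfied, so member's share is 15% × $7253 = $1087.95. That would push OOP to $1856.85, over the $1500 cap, so member pays $1500 − $768.90 = $731.10.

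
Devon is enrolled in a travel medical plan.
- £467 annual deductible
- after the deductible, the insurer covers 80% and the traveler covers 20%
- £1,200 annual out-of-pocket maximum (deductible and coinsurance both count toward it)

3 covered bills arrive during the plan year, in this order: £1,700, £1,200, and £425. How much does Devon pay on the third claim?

Claim 1 — £1,700: deductible takes £467, £1,233 remains; 20% of £1,233 = £246.60. Traveler owes £713.60 (running OOP £713.60).
Claim 2 — £1,200: deductible met; 20% of £1,200 = £240. Cost to traveler: £240. OOP to date £953.60.
Claim 3 — £425: 20% coinsurance on £425 = £85. Traveler pays £85; OOP now £1,038.60.

£85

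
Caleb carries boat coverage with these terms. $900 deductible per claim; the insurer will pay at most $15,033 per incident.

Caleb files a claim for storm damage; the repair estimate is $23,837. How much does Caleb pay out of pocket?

Subtract the deductible: $23,837 − $900 = $22,937.
Since $22,937 > $15,033, the payout is capped at $15,033.
The owner bears the rest of the original loss: $23,837 − $15,033 = $8,804.

$8,804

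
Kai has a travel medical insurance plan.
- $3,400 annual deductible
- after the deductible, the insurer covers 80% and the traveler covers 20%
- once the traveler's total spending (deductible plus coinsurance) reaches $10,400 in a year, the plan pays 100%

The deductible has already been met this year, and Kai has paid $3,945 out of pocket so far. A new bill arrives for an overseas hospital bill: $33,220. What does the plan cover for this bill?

The deductible is already satisfied, so the full bill goes to coinsurance.
20% of $33,220 = $6,644 falls to the traveler.
That would bring total out-of-pocket to $10,589, past the $10,400 cap. The traveler is capped at $10,400 − $3,945 = $6,455 on this claim.
The plan picks up $33,220 − $6,455 = $26,765.

$26,765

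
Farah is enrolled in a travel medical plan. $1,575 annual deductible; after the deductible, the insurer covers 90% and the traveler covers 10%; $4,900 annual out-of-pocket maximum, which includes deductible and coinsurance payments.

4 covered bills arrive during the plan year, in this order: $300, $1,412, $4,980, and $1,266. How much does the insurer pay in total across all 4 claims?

$5,744.70

Claim 1 — $300: all of it applies to the deductible. Cost to traveler: $300. OOP to date $300. Insurer: $300 − $300 = $0.
Claim 2 — $1,412: $1,275 to deductible, leaving $137; 10% of $137 = $13.70. Traveler pays $1,288.70; OOP now $1,588.70. Insurer: $1,412 − $1,288.70 = $123.30.
Claim 3 — $4,980: 10% coinsurance on $4,980 = $498. Traveler owes $498 (running OOP $2,086.70). Insurer: $4,980 − $498 = $4,482.
Claim 4 — $1,266: deductible met; 10% of $1,266 = $126.60. Traveler owes $126.60 (running OOP $2,213.30). Insurer: $1,266 − $126.60 = $1,139.40.
Insurer total: $0 + $123.30 + $4,482 + $1,139.40 = $5,744.70.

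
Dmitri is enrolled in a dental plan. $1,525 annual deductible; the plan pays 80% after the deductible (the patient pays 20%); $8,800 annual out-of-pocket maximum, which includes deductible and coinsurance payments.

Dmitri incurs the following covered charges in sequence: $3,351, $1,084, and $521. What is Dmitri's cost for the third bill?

$104.20

Claim 1 ($3,351): $1,525 to deductible, leaving $1,826; patient's 20% is $365.20. Patient pays $1,890.20; OOP now $1,890.20.
Claim 2 ($1,084): deductible met; 20% of $1,084 = $216.80. Patient owes $216.80 (running OOP $2,107).
Claim 3 ($521): deductible met; 20% of $521 = $104.20. Cost to patient: $104.20. OOP to date $2,211.20.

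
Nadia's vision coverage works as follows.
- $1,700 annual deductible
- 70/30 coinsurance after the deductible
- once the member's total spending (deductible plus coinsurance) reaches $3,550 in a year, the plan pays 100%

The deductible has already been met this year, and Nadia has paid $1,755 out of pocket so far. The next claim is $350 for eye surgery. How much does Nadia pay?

With the deductible met, the entire $350 is subject to coinsurance.
30% of $350 = $105 falls to the member.
Cumulative spending $1,755 + $105 = $1,860 stays under the $3,550 maximum.

$105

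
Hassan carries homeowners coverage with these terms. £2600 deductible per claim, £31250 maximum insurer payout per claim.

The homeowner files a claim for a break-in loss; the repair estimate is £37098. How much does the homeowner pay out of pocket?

£5848

Subtract the deductible: £37098 − £2600 = £34498.
£34498 exceeds the £31250 limit, so the insurer pays the limit: £31250.
Homeowner's share is the uncovered remainder: £37098 − £31250 = £5848.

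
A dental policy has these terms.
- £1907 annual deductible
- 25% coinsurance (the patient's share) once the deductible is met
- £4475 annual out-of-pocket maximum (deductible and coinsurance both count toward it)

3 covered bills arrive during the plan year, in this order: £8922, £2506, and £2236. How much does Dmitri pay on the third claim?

£187.75

Bill 1, £8922: deductible takes £1907, £7015 remains; 25% of £7015 = £1753.75. Patient owes £3660.75 (running OOP £3660.75).
Bill 2, £2506: deductible already satisfied, so patient's share is 25% × £2506 = £626.50. Patient owes £626.50 (running OOP £4287.25).
Bill 3, £2236: deductible already satisfied, so patient's share is 25% × £2236 = £559. That would push OOP to £4846.25, over the £4475 cap, so patient pays £4475 − £4287.25 = £187.75.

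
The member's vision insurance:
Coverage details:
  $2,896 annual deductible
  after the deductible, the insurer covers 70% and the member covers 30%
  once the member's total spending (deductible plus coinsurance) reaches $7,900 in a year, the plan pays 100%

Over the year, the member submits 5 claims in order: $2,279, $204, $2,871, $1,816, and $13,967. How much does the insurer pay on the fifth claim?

$10,245.20

Bill 1, $2,279: entire amount goes to the deductible. Member pays $2,279; OOP now $2,279. Insurer: $2,279 − $2,279 = $0.
Bill 2, $204: all of it applies to the deductible. Cost to member: $204. OOP to date $2,483. Plan pays $204 − $204 = $0.
Bill 3, $2,871: $413 to deductible, leaving $2,458; 30% of $2,458 = $737.40. Member pays $1,150.40; OOP now $3,633.40. Plan pays $2,871 − $1,150.40 = $1,720.60.
Bill 4, $1,816: deductible met; 30% of $1,816 = $544.80. Member pays $544.80; OOP now $4,178.20. Insurer: $1,816 − $544.80 = $1,271.20.
Bill 5, $13,967: deductible met; 30% of $13,967 = $4,190.10. Adding that to $4,178.20 gives $8,368.30, past the $7,900 cap; member pays only $7,900 − $4,178.20 = $3,721.80. Insurer: $13,967 − $3,721.80 = $10,245.20.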